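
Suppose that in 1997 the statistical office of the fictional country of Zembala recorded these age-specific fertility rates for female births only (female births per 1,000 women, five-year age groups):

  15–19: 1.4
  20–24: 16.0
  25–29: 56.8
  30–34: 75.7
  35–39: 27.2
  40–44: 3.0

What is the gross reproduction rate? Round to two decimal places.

Sum of female ASFRs = 1.4 + 16.0 + 56.8 + 75.7 + 27.2 + 3.0 = 180.1
GRR = 5 × 180.1 / 1000 = 0.9005

0.90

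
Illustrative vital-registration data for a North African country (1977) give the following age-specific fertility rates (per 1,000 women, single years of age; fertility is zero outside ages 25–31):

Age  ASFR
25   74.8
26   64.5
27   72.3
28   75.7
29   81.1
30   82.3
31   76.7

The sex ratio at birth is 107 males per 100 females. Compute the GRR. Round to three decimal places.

Proportion female at birth = 100 / (100 + 107) = 0.48309.
Sum of ASFRs = 74.8 + 64.5 + 72.3 + 75.7 + 81.1 + 82.3 + 76.7 = 527.4
TFR = 527.4 / 1000 = 0.5274
GRR = 0.48309 × 0.5274 = 0.25478

0.255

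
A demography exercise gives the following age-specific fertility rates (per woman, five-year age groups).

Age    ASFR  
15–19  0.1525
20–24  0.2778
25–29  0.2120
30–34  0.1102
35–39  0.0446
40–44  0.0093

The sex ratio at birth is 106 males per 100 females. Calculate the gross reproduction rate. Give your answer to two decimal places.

Proportion female at birth = 100 / (100 + 106) = 0.48544.
Sum of ASFRs = 0.1525 + 0.2778 + 0.2120 + 0.1102 + 0.0446 + 0.0093 = 0.8064
TFR = 5 × 0.8064 = 4.032
GRR = 0.48544 × 4.032 = 1.95729

1.96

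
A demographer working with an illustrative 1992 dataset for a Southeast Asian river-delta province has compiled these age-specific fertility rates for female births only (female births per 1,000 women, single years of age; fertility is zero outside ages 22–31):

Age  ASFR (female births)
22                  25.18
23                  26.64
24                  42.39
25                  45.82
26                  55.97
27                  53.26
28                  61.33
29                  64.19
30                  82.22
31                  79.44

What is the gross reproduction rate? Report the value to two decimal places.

Sum of female ASFRs = 25.18 + 26.64 + 42.39 + 45.82 + 55.97 + 53.26 + 61.33 + 64.19 + 82.22 + 79.44 = 536.44
GRR = 536.44 / 1000 = 0.53644

0.54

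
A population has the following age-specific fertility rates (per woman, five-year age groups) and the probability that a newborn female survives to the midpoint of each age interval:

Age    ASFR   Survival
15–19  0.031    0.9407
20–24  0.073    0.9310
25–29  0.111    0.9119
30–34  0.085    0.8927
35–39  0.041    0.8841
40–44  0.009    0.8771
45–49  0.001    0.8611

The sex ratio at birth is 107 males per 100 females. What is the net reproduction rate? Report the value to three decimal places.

0.771

Proportion female at birth = 100 / (100 + 107) = 0.48309.
Per-age-group product (5 × ASFR × survival probability):
  15–19: 5 × 0.031 × 0.9407 = 0.14581
  20–24: 5 × 0.073 × 0.9310 = 0.33982
  25–29: 5 × 0.111 × 0.9119 = 0.50610
  30–34: 5 × 0.085 × 0.8927 = 0.37940
  35–39: 5 × 0.041 × 0.8841 = 0.18124
  40–44: 5 × 0.009 × 0.8771 = 0.03947
  45–49: 5 × 0.001 × 0.8611 = 0.00431
Sum = 1.59615
NRR = 0.48309 × 1.59615 = 0.77108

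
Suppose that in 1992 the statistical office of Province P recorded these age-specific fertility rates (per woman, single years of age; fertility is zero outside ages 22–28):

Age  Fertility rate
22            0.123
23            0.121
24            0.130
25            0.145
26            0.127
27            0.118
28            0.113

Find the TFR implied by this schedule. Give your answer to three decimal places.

Sum of ASFRs = 0.123 + 0.121 + 0.130 + 0.145 + 0.127 + 0.118 + 0.113 = 0.877
TFR = 0.877

0.877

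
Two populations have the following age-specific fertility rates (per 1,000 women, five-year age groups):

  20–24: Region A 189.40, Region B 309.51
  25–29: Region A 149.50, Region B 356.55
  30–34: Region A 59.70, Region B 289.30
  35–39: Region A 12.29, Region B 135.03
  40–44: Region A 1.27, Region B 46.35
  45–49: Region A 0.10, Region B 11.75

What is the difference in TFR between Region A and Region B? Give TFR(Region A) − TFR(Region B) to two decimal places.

-3.68

Region A:
  Sum of ASFRs = 189.40 + 149.50 + 59.70 + 12.29 + 1.27 + 0.10 = 412.26
  TFR = 5 × 412.26 / 1000 = 2.0613
Region B:
  Sum of ASFRs = 309.51 + 356.55 + 289.30 + 135.03 + 46.35 + 11.75 = 1148.49
  TFR = 5 × 1148.49 / 1000 = 5.74245
Difference = 2.0613 − 5.74245 = -3.68115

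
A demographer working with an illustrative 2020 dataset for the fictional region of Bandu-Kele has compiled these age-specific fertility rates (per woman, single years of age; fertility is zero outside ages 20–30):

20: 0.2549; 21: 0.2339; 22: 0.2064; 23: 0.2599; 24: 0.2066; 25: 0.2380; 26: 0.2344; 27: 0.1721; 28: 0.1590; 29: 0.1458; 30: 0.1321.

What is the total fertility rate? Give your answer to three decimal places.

Sum of ASFRs = 0.2549 + 0.2339 + 0.2064 + 0.2599 + 0.2066 + 0.2380 + 0.2344 + 0.1721 + 0.1590 + 0.1458 + 0.1321 = 2.2431
TFR = 2.2431

2.243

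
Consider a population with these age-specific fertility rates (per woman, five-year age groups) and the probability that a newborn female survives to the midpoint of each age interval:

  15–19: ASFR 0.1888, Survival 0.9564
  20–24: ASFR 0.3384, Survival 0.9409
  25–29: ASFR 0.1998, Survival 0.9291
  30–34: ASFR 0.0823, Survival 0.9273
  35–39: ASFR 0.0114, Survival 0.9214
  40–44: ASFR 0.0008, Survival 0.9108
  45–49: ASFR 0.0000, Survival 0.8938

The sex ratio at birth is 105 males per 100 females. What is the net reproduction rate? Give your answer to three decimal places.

1.883

Proportion female at birth = 100 / (100 + 105) = 0.48780.
Survival-weighted fertility by age (5·fₓ·Sₓ):
  15–19: 5 × 0.1888 × 0.9564 = 0.90284
  20–24: 5 × 0.3384 × 0.9409 = 1.59200
  25–29: 5 × 0.1998 × 0.9291 = 0.92817
  30–34: 5 × 0.0823 × 0.9273 = 0.38158
  35–39: 5 × 0.0114 × 0.9214 = 0.05252
  40–44: 5 × 0.0008 × 0.9108 = 0.00364
  45–49: 5 × 0.0000 × 0.8938 = 0.00000
Sum = 3.86075
NRR = 0.48780 × 3.86075 = 1.88327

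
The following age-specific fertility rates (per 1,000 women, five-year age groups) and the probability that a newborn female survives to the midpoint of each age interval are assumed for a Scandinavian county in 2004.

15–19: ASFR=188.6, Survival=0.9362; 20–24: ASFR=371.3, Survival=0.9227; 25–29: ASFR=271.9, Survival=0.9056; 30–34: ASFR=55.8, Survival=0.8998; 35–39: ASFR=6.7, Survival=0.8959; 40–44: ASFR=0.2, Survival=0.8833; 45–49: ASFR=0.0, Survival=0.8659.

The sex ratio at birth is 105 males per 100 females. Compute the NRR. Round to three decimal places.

2.004

Proportion female at birth = 100 / (100 + 105) = 0.48780.
Survival-weighted fertility by age (5·fₓ·Sₓ):
  15–19: 5 × 188.6/1000 × 0.9362 = 0.88284
  20–24: 5 × 371.3/1000 × 0.9227 = 1.71299
  25–29: 5 × 271.9/1000 × 0.9056 = 1.23116
  30–34: 5 × 55.8/1000 × 0.8998 = 0.25104
  35–39: 5 × 6.7/1000 × 0.8959 = 0.03001
  40–44: 5 × 0.2/1000 × 0.8833 = 0.00088
  45–49: 5 × 0.0/1000 × 0.8659 = 0.00000
Sum = 4.10892
NRR = 0.48780 × 4.10892 = 2.00433
NRR > 1, so each generation more than replaces itself.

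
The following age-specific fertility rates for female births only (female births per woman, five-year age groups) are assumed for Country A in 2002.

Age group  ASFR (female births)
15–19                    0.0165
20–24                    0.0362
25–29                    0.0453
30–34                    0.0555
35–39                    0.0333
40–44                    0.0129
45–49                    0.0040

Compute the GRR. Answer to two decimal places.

Sum of female ASFRs = 0.0165 + 0.0362 + 0.0453 + 0.0555 + 0.0333 + 0.0129 + 0.0040 = 0.2037
GRR = 5 × 0.2037 = 1.0185

1.02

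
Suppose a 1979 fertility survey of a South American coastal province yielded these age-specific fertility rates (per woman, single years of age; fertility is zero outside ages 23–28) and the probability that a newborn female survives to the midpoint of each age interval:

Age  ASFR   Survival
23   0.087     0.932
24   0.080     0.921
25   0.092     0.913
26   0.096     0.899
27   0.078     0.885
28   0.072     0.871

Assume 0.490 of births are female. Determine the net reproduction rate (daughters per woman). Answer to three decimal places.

0.224

Proportion female at birth = 0.490.
Survival-weighted fertility by age (1·fₓ·Sₓ):
  23: 1 × 0.087 × 0.932 = 0.08108
  24: 1 × 0.080 × 0.921 = 0.07368
  25: 1 × 0.092 × 0.913 = 0.08400
  26: 1 × 0.096 × 0.899 = 0.08630
  27: 1 × 0.078 × 0.885 = 0.06903
  28: 1 × 0.072 × 0.871 = 0.06271
Sum = 0.45680
NRR = 0.490 × 0.45680 = 0.22383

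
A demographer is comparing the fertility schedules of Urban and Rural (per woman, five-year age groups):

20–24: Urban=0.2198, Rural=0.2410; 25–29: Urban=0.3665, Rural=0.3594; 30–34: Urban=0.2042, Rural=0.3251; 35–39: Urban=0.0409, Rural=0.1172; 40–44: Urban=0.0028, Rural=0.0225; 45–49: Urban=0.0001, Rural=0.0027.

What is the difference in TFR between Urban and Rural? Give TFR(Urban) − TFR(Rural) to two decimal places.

-1.17

Urban:
  Sum of ASFRs = 0.2198 + 0.3665 + 0.2042 + 0.0409 + 0.0028 + 0.0001 = 0.8343
  TFR = 5 × 0.8343 = 4.1715
Rural:
  Sum of ASFRs = 0.2410 + 0.3594 + 0.3251 + 0.1172 + 0.0225 + 0.0027 = 1.0679
  TFR = 5 × 1.0679 = 5.3395
Difference = 4.1715 − 5.3395 = -1.168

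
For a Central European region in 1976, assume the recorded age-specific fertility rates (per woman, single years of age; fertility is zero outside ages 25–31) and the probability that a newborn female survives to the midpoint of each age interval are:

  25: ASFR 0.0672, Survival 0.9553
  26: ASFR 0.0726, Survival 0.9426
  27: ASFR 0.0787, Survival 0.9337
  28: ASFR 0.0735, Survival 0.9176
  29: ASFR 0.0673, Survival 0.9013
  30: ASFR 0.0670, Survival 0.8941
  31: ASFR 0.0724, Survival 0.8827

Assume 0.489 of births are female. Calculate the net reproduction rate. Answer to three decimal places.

Proportion female at birth = 0.489.
Per-age-group product (1 × ASFR × survival probability):
  25: 1 × 0.0672 × 0.9553 = 0.06420
  26: 1 × 0.0726 × 0.9426 = 0.06843
  27: 1 × 0.0787 × 0.9337 = 0.07348
  28: 1 × 0.0735 × 0.9176 = 0.06744
  29: 1 × 0.0673 × 0.9013 = 0.06066
  30: 1 × 0.0670 × 0.8941 = 0.05990
  31: 1 × 0.0724 × 0.8827 = 0.06391
Sum = 0.45802
NRR = 0.489 × 0.45802 = 0.22397
An NRR under 1 implies long-run decline under these rates.

0.224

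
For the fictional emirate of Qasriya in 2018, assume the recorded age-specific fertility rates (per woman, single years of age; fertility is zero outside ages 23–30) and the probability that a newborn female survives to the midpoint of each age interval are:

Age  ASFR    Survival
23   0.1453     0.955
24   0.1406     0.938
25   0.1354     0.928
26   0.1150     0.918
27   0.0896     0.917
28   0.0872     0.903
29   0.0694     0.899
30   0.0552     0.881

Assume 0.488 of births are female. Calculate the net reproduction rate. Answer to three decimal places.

0.378

Proportion female at birth = 0.488.
Each age group contributes 1 × ASFR × survival:
  23: 1 × 0.1453 × 0.955 = 0.13876
  24: 1 × 0.1406 × 0.938 = 0.13188
  25: 1 × 0.1354 × 0.928 = 0.12565
  26: 1 × 0.1150 × 0.918 = 0.10557
  27: 1 × 0.0896 × 0.917 = 0.08216
  28: 1 × 0.0872 × 0.903 = 0.07874
  29: 1 × 0.0694 × 0.899 = 0.06239
  30: 1 × 0.0552 × 0.881 = 0.04863
Sum = 0.77378
NRR = 0.488 × 0.77378 = 0.37760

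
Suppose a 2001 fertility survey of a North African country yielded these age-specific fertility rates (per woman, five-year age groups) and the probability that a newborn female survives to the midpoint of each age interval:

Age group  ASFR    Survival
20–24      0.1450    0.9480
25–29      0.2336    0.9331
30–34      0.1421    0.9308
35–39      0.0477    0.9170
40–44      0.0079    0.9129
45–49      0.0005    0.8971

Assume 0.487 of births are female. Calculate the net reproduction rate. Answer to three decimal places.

1.313

Proportion female at birth = 0.487.
Each age group contributes 5 × ASFR × survival:
  20–24: 5 × 0.1450 × 0.9480 = 0.68730
  25–29: 5 × 0.2336 × 0.9331 = 1.08986
  30–34: 5 × 0.1421 × 0.9308 = 0.66133
  35–39: 5 × 0.0477 × 0.9170 = 0.21870
  40–44: 5 × 0.0079 × 0.9129 = 0.03606
  45–49: 5 × 0.0005 × 0.8971 = 0.00224
Sum = 2.69549
NRR = 0.487 × 2.69549 = 1.31270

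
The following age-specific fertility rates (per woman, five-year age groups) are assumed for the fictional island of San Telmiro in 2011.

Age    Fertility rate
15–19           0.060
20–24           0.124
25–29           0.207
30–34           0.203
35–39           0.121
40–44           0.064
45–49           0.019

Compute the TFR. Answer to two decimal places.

3.99

Sum of ASFRs = 0.060 + 0.124 + 0.207 + 0.203 + 0.121 + 0.064 + 0.019 = 0.798
TFR = 5 × 0.798 = 3.99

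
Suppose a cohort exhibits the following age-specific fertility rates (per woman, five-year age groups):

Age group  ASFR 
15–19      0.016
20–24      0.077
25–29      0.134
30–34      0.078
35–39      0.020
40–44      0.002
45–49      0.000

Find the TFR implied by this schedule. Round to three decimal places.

1.635

Sum of ASFRs = 0.016 + 0.077 + 0.134 + 0.078 + 0.020 + 0.002 + 0.000 = 0.327
TFR = 5 × 0.327 = 1.635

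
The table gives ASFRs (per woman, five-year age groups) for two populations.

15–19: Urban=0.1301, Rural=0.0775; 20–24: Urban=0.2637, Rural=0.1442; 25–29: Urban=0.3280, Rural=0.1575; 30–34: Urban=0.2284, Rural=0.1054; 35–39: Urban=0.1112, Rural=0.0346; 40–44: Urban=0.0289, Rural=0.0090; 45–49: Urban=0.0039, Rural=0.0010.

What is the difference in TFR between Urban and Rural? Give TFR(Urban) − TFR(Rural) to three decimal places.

Urban:
  Sum of ASFRs = 0.1301 + 0.2637 + 0.3280 + 0.2284 + 0.1112 + 0.0289 + 0.0039 = 1.0942
  TFR = 5 × 1.0942 = 5.471
Rural:
  Sum of ASFRs = 0.0775 + 0.1442 + 0.1575 + 0.1054 + 0.0346 + 0.0090 + 0.0010 = 0.5292
  TFR = 5 × 0.5292 = 2.646
Difference = 5.471 − 2.646 = 2.825

2.825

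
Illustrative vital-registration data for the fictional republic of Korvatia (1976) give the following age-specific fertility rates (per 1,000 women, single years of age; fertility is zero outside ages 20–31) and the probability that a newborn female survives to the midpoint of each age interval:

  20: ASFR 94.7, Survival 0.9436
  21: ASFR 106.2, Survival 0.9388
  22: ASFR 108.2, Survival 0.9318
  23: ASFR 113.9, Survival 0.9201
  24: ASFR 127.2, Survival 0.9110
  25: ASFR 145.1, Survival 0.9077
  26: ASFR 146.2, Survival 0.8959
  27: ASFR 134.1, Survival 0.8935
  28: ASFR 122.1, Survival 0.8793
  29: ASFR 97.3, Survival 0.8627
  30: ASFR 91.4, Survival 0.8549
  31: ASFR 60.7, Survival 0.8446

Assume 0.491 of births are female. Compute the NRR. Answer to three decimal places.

0.596

Proportion female at birth = 0.491.
Per-age-group product (1 × ASFR × survival probability):
  20: 1 × 94.7/1000 × 0.9436 = 0.08936
  21: 1 × 106.2/1000 × 0.9388 = 0.09970
  22: 1 × 108.2/1000 × 0.9318 = 0.10082
  23: 1 × 113.9/1000 × 0.9201 = 0.10480
  24: 1 × 127.2/1000 × 0.9110 = 0.11588
  25: 1 × 145.1/1000 × 0.9077 = 0.13171
  26: 1 × 146.2/1000 × 0.8959 = 0.13098
  27: 1 × 134.1/1000 × 0.8935 = 0.11982
  28: 1 × 122.1/1000 × 0.8793 = 0.10736
  29: 1 × 97.3/1000 × 0.8627 = 0.08394
  30: 1 × 91.4/1000 × 0.8549 = 0.07814
  31: 1 × 60.7/1000 × 0.8446 = 0.05127
Sum = 1.21378
NRR = 0.491 × 1.21378 = 0.59597
With NRR below 1 the population is below replacement fertility.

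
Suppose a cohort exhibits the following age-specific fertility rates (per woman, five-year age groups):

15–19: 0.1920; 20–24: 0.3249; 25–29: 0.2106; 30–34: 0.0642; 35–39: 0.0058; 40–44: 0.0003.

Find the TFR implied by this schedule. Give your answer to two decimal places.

Sum of ASFRs = 0.1920 + 0.3249 + 0.2106 + 0.0642 + 0.0058 + 0.0003 = 0.7978
TFR = 5 × 0.7978 = 3.989

3.99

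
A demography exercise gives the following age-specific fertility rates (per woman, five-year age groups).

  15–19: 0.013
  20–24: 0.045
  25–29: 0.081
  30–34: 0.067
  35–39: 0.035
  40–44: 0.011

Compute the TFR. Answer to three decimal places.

1.260

Sum of ASFRs = 0.013 + 0.045 + 0.081 + 0.067 + 0.035 + 0.011 = 0.252
TFR = 5 × 0.252 = 1.26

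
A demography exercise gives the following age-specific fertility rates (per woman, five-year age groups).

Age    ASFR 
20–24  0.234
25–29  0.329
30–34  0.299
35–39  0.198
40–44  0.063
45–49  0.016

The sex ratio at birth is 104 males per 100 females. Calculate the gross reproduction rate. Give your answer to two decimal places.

2.79

Proportion female at birth = 100 / (100 + 104) = 0.49020.
Sum of ASFRs = 0.234 + 0.329 + 0.299 + 0.198 + 0.063 + 0.016 = 1.139
TFR = 5 × 1.139 = 5.695
GRR = 0.49020 × 5.695 = 2.79169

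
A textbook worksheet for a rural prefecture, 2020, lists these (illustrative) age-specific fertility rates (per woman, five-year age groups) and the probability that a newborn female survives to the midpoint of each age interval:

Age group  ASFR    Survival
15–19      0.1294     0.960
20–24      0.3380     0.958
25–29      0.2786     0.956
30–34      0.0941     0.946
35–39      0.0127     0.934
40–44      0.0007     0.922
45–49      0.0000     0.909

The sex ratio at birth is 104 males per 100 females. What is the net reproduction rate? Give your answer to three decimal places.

Proportion female at birth = 100 / (100 + 104) = 0.49020.
Weighting each age-specific rate by interval width and survival:
  15–19: 5 × 0.1294 × 0.960 = 0.62112
  20–24: 5 × 0.3380 × 0.958 = 1.61902
  25–29: 5 × 0.2786 × 0.956 = 1.33171
  30–34: 5 × 0.0941 × 0.946 = 0.44509
  35–39: 5 × 0.0127 × 0.934 = 0.05931
  40–44: 5 × 0.0007 × 0.922 = 0.00323
  45–49: 5 × 0.0000 × 0.909 = 0.00000
Sum = 4.07948
NRR = 0.49020 × 4.07948 = 1.99976

2.000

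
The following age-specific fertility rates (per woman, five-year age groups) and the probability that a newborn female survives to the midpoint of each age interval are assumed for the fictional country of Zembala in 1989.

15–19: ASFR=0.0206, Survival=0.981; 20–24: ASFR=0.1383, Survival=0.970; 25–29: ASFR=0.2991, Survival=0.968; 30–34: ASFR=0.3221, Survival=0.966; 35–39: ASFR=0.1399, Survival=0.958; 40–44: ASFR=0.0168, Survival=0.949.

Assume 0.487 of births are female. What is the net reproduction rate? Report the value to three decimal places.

2.204

Proportion female at birth = 0.487.
Survival-weighted fertility by age (5·fₓ·Sₓ):
  15–19: 5 × 0.0206 × 0.981 = 0.10104
  20–24: 5 × 0.1383 × 0.970 = 0.67076
  25–29: 5 × 0.2991 × 0.968 = 1.44764
  30–34: 5 × 0.3221 × 0.966 = 1.55574
  35–39: 5 × 0.1399 × 0.958 = 0.67012
  40–44: 5 × 0.0168 × 0.949 = 0.07972
Sum = 4.52502
NRR = 0.487 × 4.52502 = 2.20368
NRR > 1, so each generation more than replaces itself.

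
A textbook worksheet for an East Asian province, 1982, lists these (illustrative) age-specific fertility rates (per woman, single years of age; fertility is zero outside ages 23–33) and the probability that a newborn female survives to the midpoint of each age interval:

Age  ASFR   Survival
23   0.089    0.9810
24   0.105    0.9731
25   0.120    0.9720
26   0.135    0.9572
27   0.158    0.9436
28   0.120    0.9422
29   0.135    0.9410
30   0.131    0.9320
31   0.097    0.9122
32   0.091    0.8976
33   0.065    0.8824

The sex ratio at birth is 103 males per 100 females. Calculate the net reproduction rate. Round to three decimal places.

0.578

Proportion female at birth = 100 / (100 + 103) = 0.49261.
Survival-weighted fertility by age (1·fₓ·Sₓ):
  23: 1 × 0.089 × 0.9810 = 0.08731
  24: 1 × 0.105 × 0.9731 = 0.10218
  25: 1 × 0.120 × 0.9720 = 0.11664
  26: 1 × 0.135 × 0.9572 = 0.12922
  27: 1 × 0.158 × 0.9436 = 0.14909
  28: 1 × 0.120 × 0.9422 = 0.11306
  29: 1 × 0.135 × 0.9410 = 0.12704
  30: 1 × 0.131 × 0.9320 = 0.12209
  31: 1 × 0.097 × 0.9122 = 0.08848
  32: 1 × 0.091 × 0.8976 = 0.08168
  33: 1 × 0.065 × 0.8824 = 0.05736
Sum = 1.17415
NRR = 0.49261 × 1.17415 = 0.57840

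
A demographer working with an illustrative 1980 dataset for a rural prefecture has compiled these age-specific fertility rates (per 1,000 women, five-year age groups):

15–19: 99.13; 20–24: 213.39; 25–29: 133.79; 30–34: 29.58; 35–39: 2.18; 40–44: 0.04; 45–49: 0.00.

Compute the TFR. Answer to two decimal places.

2.39

Sum of ASFRs = 99.13 + 213.39 + 133.79 + 29.58 + 2.18 + 0.04 + 0.00 = 478.11
TFR = 5 × 478.11 / 1000 = 2.39055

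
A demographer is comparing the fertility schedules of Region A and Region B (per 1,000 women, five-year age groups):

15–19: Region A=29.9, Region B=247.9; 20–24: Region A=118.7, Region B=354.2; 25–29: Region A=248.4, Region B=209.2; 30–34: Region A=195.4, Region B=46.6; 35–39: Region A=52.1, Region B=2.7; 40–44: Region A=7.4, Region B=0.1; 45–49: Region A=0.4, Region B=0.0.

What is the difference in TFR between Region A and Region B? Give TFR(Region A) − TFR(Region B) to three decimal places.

-1.042

Region A:
  Sum of ASFRs = 29.9 + 118.7 + 248.4 + 195.4 + 52.1 + 7.4 + 0.4 = 652.3
  TFR = 5 × 652.3 / 1000 = 3.2615
Region B:
  Sum of ASFRs = 247.9 + 354.2 + 209.2 + 46.6 + 2.7 + 0.1 + 0.0 = 860.7
  TFR = 5 × 860.7 / 1000 = 4.3035
Difference = 3.2615 − 4.3035 = -1.042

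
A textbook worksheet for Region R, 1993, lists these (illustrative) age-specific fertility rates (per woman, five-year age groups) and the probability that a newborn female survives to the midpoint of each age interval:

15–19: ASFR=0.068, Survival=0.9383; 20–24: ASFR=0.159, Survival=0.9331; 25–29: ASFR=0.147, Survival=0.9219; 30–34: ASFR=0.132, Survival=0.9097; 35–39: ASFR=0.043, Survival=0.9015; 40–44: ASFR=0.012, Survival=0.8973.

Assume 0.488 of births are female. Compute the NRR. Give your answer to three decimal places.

Proportion female at birth = 0.488.
Per-age-group product (5 × ASFR × survival probability):
  15–19: 5 × 0.068 × 0.9383 = 0.31902
  20–24: 5 × 0.159 × 0.9331 = 0.74181
  25–29: 5 × 0.147 × 0.9219 = 0.67760
  30–34: 5 × 0.132 × 0.9097 = 0.60040
  35–39: 5 × 0.043 × 0.9015 = 0.19382
  40–44: 5 × 0.012 × 0.8973 = 0.05384
Sum = 2.58649
NRR = 0.488 × 2.58649 = 1.26221
An NRR exceeding 1 indicates intrinsic growth under these rates.

1.262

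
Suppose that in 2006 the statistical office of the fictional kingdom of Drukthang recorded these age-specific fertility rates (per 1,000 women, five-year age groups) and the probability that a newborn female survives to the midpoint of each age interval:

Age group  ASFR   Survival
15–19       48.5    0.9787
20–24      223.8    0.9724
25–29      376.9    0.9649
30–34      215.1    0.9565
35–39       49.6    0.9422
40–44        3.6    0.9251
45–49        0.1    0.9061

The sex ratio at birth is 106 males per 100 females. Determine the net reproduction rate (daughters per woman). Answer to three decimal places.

2.147

Proportion female at birth = 100 / (100 + 106) = 0.48544.
Each age group contributes 5 × ASFR × survival:
  15–19: 5 × 48.5/1000 × 0.9787 = 0.23733
  20–24: 5 × 223.8/1000 × 0.9724 = 1.08812
  25–29: 5 × 376.9/1000 × 0.9649 = 1.81835
  30–34: 5 × 215.1/1000 × 0.9565 = 1.02872
  35–39: 5 × 49.6/1000 × 0.9422 = 0.23367
  40–44: 5 × 3.6/1000 × 0.9251 = 0.01665
  45–49: 5 × 0.1/1000 × 0.9061 = 0.00045
Sum = 4.42329
NRR = 0.48544 × 4.42329 = 2.14724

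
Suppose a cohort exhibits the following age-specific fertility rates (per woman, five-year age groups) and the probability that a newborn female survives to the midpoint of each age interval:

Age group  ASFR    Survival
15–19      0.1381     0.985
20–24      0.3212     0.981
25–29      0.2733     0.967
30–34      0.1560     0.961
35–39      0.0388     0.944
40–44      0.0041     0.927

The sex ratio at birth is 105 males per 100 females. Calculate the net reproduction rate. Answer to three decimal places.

Proportion female at birth = 100 / (100 + 105) = 0.48780.
Weighting each age-specific rate by interval width and survival:
  15–19: 5 × 0.1381 × 0.985 = 0.68014
  20–24: 5 × 0.3212 × 0.981 = 1.57549
  25–29: 5 × 0.2733 × 0.967 = 1.32141
  30–34: 5 × 0.1560 × 0.961 = 0.74958
  35–39: 5 × 0.0388 × 0.944 = 0.18314
  40–44: 5 × 0.0041 × 0.927 = 0.01900
Sum = 4.52876
NRR = 0.48780 × 4.52876 = 2.20913

2.209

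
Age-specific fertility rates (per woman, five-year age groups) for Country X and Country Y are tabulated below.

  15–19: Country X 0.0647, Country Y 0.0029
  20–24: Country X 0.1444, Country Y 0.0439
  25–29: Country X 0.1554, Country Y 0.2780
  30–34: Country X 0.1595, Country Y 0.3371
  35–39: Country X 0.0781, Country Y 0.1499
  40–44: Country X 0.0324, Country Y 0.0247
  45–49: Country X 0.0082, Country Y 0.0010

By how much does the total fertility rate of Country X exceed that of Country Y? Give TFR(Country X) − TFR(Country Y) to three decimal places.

Country X:
  Sum of ASFRs = 0.0647 + 0.1444 + 0.1554 + 0.1595 + 0.0781 + 0.0324 + 0.0082 = 0.6427
  TFR = 5 × 0.6427 = 3.2135
Country Y:
  Sum of ASFRs = 0.0029 + 0.0439 + 0.2780 + 0.3371 + 0.1499 + 0.0247 + 0.0010 = 0.8375
  TFR = 5 × 0.8375 = 4.1875
Difference = 3.2135 − 4.1875 = -0.974

-0.974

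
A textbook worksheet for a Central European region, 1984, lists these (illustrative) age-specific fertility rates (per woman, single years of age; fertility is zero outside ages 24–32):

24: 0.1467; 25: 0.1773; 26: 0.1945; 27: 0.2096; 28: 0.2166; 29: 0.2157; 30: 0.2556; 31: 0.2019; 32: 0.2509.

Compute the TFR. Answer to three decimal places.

Sum of ASFRs = 0.1467 + 0.1773 + 0.1945 + 0.2096 + 0.2166 + 0.2157 + 0.2556 + 0.2019 + 0.2509 = 1.8688
TFR = 1.8688

1.869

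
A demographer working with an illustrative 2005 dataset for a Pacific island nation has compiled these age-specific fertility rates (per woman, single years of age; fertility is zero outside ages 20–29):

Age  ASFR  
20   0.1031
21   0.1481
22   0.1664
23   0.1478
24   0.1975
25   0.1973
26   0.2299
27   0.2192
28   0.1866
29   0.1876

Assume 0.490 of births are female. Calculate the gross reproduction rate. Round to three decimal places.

Proportion female at birth = 0.490.
Sum of ASFRs = 0.1031 + 0.1481 + 0.1664 + 0.1478 + 0.1975 + 0.1973 + 0.2299 + 0.2192 + 0.1866 + 0.1876 = 1.7835
TFR = 1.7835
GRR = 0.490 × 1.7835 = 0.87392

0.874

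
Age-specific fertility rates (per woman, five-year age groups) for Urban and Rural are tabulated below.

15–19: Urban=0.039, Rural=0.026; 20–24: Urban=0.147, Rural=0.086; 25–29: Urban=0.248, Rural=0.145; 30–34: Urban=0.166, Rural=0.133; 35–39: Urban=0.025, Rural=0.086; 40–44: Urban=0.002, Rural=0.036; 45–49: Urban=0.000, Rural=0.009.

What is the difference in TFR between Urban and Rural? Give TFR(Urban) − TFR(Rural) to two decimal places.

0.53

Urban:
  Sum of ASFRs = 0.039 + 0.147 + 0.248 + 0.166 + 0.025 + 0.002 + 0.000 = 0.627
  TFR = 5 × 0.627 = 3.135
Rural:
  Sum of ASFRs = 0.026 + 0.086 + 0.145 + 0.133 + 0.086 + 0.036 + 0.009 = 0.521
  TFR = 5 × 0.521 = 2.605
Difference = 3.135 − 2.605 = 0.53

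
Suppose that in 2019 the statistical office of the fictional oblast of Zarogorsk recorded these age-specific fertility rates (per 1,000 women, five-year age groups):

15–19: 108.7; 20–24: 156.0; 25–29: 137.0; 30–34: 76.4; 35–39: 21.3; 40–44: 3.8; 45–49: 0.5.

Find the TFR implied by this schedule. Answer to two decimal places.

Sum of ASFRs = 108.7 + 156.0 + 137.0 + 76.4 + 21.3 + 3.8 + 0.5 = 503.7
TFR = 5 × 503.7 / 1000 = 2.5185

2.52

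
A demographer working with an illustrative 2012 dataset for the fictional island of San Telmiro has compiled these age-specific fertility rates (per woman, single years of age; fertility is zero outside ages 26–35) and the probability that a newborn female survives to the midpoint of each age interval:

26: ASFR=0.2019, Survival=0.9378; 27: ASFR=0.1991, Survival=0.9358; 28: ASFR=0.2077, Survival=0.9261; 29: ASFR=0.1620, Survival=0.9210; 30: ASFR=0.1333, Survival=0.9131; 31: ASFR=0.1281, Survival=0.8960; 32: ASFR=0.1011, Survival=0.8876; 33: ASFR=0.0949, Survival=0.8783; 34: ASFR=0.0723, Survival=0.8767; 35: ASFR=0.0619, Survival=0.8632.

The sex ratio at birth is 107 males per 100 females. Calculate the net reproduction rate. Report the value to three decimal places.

0.601

Proportion female at birth = 100 / (100 + 107) = 0.48309.
Each age group contributes 1 × ASFR × survival:
  26: 1 × 0.2019 × 0.9378 = 0.18934
  27: 1 × 0.1991 × 0.9358 = 0.18632
  28: 1 × 0.2077 × 0.9261 = 0.19235
  29: 1 × 0.1620 × 0.9210 = 0.14920
  30: 1 × 0.1333 × 0.9131 = 0.12172
  31: 1 × 0.1281 × 0.8960 = 0.11478
  32: 1 × 0.1011 × 0.8876 = 0.08974
  33: 1 × 0.0949 × 0.8783 = 0.08335
  34: 1 × 0.0723 × 0.8767 = 0.06339
  35: 1 × 0.0619 × 0.8632 = 0.05343
Sum = 1.24362
NRR = 0.48309 × 1.24362 = 0.60078
With NRR below 1 the population is below replacement fertility.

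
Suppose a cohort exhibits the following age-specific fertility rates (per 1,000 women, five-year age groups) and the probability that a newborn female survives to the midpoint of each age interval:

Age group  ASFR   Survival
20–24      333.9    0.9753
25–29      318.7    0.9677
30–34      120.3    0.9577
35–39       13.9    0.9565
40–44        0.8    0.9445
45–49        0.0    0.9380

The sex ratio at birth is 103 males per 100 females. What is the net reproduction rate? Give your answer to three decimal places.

1.880

Proportion female at birth = 100 / (100 + 103) = 0.49261.
Weighting each age-specific rate by interval width and survival:
  20–24: 5 × 333.9/1000 × 0.9753 = 1.62826
  25–29: 5 × 318.7/1000 × 0.9677 = 1.54203
  30–34: 5 × 120.3/1000 × 0.9577 = 0.57606
  35–39: 5 × 13.9/1000 × 0.9565 = 0.06648
  40–44: 5 × 0.8/1000 × 0.9445 = 0.00378
  45–49: 5 × 0.0/1000 × 0.9380 = 0.00000
Sum = 3.81661
NRR = 0.49261 × 3.81661 = 1.88010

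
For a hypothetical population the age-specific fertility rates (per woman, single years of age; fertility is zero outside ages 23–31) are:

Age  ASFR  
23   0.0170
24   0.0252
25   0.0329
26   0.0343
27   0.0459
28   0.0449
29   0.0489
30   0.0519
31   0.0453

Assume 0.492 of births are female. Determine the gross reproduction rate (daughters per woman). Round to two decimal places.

0.17

Proportion female at birth = 0.492.
Sum of ASFRs = 0.0170 + 0.0252 + 0.0329 + 0.0343 + 0.0459 + 0.0449 + 0.0489 + 0.0519 + 0.0453 = 0.3463
TFR = 0.3463
GRR = 0.492 × 0.3463 = 0.17038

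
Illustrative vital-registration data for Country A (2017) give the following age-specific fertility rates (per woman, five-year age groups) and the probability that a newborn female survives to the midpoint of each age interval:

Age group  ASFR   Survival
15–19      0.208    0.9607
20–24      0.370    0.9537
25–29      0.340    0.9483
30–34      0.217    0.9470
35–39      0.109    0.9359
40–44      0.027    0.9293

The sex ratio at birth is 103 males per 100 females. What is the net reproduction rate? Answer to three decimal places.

Proportion female at birth = 100 / (100 + 103) = 0.49261.
Per-age-group product (5 × ASFR × survival probability):
  15–19: 5 × 0.208 × 0.9607 = 0.99913
  20–24: 5 × 0.370 × 0.9537 = 1.76435
  25–29: 5 × 0.340 × 0.9483 = 1.61211
  30–34: 5 × 0.217 × 0.9470 = 1.02750
  35–39: 5 × 0.109 × 0.9359 = 0.51007
  40–44: 5 × 0.027 × 0.9293 = 0.12546
Sum = 6.03862
NRR = 0.49261 × 6.03862 = 2.97468
An NRR exceeding 1 indicates intrinsic growth under these rates.

2.975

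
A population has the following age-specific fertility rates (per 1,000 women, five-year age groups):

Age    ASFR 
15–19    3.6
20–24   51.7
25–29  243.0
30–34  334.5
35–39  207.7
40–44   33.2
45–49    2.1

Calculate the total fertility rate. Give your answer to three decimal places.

4.379

Sum of ASFRs = 3.6 + 51.7 + 243.0 + 334.5 + 207.7 + 33.2 + 2.1 = 875.8
TFR = 5 × 875.8 / 1000 = 4.379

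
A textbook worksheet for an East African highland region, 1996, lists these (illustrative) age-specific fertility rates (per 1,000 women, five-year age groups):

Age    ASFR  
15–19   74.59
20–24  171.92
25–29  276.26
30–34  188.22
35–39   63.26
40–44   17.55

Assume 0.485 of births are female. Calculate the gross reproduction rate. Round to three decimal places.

1.920

Proportion female at birth = 0.485.
Sum of ASFRs = 74.59 + 171.92 + 276.26 + 188.22 + 63.26 + 17.55 = 791.80
TFR = 5 × 791.80 / 1000 = 3.959
GRR = 0.485 × 3.959 = 1.92012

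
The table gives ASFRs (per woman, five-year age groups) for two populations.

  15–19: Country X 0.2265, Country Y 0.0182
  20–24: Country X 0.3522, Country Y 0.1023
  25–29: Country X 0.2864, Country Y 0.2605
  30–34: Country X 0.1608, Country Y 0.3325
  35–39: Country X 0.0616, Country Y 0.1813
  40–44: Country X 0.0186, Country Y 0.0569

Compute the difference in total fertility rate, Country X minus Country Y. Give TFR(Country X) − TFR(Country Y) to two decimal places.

0.77

Country X:
  Sum of ASFRs = 0.2265 + 0.3522 + 0.2864 + 0.1608 + 0.0616 + 0.0186 = 1.1061
  TFR = 5 × 1.1061 = 5.5305
Country Y:
  Sum of ASFRs = 0.0182 + 0.1023 + 0.2605 + 0.3325 + 0.1813 + 0.0569 = 0.9517
  TFR = 5 × 0.9517 = 4.7585
Difference = 5.5305 − 4.7585 = 0.772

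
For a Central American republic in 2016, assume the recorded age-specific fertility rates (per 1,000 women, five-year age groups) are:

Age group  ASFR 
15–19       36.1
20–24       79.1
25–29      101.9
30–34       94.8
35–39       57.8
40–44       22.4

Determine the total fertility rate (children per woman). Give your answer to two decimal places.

1.96

Sum of ASFRs = 36.1 + 79.1 + 101.9 + 94.8 + 57.8 + 22.4 = 392.1
TFR = 5 × 392.1 / 1000 = 1.9605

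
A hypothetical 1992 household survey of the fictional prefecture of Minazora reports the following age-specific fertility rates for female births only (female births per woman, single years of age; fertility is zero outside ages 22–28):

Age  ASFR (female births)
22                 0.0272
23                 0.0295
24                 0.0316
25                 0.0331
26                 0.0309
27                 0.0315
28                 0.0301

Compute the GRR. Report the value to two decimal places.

0.21

Sum of female ASFRs = 0.0272 + 0.0295 + 0.0316 + 0.0331 + 0.0309 + 0.0315 + 0.0301 = 0.2139
GRR = 0.2139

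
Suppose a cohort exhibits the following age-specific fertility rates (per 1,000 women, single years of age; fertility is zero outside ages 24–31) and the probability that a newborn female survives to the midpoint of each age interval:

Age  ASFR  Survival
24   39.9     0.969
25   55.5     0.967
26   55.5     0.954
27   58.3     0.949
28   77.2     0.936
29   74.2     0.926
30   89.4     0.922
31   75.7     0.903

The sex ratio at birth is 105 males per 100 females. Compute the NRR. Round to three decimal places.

0.240

Proportion female at birth = 100 / (100 + 105) = 0.48780.
Per-age-group product (1 × ASFR × survival probability):
  24: 1 × 39.9/1000 × 0.969 = 0.03866
  25: 1 × 55.5/1000 × 0.967 = 0.05367
  26: 1 × 55.5/1000 × 0.954 = 0.05295
  27: 1 × 58.3/1000 × 0.949 = 0.05533
  28: 1 × 77.2/1000 × 0.936 = 0.07226
  29: 1 × 74.2/1000 × 0.926 = 0.06871
  30: 1 × 89.4/1000 × 0.922 = 0.08243
  31: 1 × 75.7/1000 × 0.903 = 0.06836
Sum = 0.49237
NRR = 0.48780 × 0.49237 = 0.24018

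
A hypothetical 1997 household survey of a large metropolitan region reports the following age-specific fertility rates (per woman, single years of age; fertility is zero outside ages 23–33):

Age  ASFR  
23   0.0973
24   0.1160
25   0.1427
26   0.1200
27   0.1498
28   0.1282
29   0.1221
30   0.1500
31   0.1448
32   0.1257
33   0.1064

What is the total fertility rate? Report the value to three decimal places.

1.403

Sum of ASFRs = 0.0973 + 0.1160 + 0.1427 + 0.1200 + 0.1498 + 0.1282 + 0.1221 + 0.1500 + 0.1448 + 0.1257 + 0.1064 = 1.4030
TFR = 1.403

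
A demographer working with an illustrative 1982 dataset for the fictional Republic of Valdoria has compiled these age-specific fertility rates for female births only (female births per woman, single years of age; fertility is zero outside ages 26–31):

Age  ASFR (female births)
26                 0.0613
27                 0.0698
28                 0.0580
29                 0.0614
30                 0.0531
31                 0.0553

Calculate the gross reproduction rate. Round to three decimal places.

0.359

Sum of female ASFRs = 0.0613 + 0.0698 + 0.0580 + 0.0614 + 0.0531 + 0.0553 = 0.3589
GRR = 0.3589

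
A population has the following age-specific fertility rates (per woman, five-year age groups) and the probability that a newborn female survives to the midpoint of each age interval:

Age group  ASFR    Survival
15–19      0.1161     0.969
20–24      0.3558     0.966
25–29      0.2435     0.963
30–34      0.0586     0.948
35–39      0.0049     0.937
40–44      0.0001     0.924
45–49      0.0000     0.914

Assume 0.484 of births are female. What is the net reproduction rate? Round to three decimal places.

1.817

Proportion female at birth = 0.484.
Survival-weighted fertility by age (5·fₓ·Sₓ):
  15–19: 5 × 0.1161 × 0.969 = 0.56250
  20–24: 5 × 0.3558 × 0.966 = 1.71851
  25–29: 5 × 0.2435 × 0.963 = 1.17245
  30–34: 5 × 0.0586 × 0.948 = 0.27776
  35–39: 5 × 0.0049 × 0.937 = 0.02296
  40–44: 5 × 0.0001 × 0.924 = 0.00046
  45–49: 5 × 0.0000 × 0.914 = 0.00000
Sum = 3.75464
NRR = 0.484 × 3.75464 = 1.81725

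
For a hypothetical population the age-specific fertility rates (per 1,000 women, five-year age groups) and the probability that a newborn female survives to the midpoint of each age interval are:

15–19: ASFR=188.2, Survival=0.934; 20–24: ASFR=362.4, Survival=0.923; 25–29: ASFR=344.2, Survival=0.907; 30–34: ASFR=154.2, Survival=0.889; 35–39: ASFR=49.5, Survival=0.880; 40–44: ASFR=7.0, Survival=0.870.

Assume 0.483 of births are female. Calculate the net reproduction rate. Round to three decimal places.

Proportion female at birth = 0.483.
Each age group contributes 5 × ASFR × survival:
  15–19: 5 × 188.2/1000 × 0.934 = 0.87889
  20–24: 5 × 362.4/1000 × 0.923 = 1.67248
  25–29: 5 × 344.2/1000 × 0.907 = 1.56095
  30–34: 5 × 154.2/1000 × 0.889 = 0.68542
  35–39: 5 × 49.5/1000 × 0.880 = 0.21780
  40–44: 5 × 7.0/1000 × 0.870 = 0.03045
Sum = 5.04599
NRR = 0.483 × 5.04599 = 2.43721
An NRR exceeding 1 indicates intrinsic growth under these rates.

2.437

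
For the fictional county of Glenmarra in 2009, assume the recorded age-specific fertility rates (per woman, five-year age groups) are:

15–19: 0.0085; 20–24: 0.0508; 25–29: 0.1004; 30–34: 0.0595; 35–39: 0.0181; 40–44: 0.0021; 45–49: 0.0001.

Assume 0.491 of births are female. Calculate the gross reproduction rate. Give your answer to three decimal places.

0.588

Proportion female at birth = 0.491.
Sum of ASFRs = 0.0085 + 0.0508 + 0.1004 + 0.0595 + 0.0181 + 0.0021 + 0.0001 = 0.2395
TFR = 5 × 0.2395 = 1.1975
GRR = 0.491 × 1.1975 = 0.58797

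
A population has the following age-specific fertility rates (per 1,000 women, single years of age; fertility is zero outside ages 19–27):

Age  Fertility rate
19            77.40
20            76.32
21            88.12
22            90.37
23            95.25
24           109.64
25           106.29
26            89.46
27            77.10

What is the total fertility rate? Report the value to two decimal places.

0.81

Sum of ASFRs = 77.40 + 76.32 + 88.12 + 90.37 + 95.25 + 109.64 + 106.29 + 89.46 + 77.10 = 809.95
TFR = 809.95 / 1000 = 0.80995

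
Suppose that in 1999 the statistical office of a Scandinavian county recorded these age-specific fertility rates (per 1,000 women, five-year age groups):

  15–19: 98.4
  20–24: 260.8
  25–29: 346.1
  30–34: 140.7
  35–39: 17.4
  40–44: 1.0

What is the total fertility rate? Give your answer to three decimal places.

4.322

Sum of ASFRs = 98.4 + 260.8 + 346.1 + 140.7 + 17.4 + 1.0 = 864.4
TFR = 5 × 864.4 / 1000 = 4.322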